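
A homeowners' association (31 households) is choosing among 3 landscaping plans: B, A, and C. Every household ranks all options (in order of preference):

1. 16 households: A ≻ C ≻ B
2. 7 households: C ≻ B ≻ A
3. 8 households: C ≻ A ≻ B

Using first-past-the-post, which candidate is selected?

First-place votes: B 0, A 16, C 15.
A has the most first-place votes.

A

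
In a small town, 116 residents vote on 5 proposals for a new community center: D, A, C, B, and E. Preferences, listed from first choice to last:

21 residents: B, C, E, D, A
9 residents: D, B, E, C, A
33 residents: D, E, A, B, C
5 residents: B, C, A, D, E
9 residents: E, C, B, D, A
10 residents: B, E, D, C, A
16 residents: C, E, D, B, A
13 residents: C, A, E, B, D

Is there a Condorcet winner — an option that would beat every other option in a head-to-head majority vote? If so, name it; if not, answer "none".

E

E vs D: 69–47 for E.
E vs A: 98–18 for E.
E vs C: 61–55 for E.
E vs B: 71–45 for E.
E beats every other option head-to-head.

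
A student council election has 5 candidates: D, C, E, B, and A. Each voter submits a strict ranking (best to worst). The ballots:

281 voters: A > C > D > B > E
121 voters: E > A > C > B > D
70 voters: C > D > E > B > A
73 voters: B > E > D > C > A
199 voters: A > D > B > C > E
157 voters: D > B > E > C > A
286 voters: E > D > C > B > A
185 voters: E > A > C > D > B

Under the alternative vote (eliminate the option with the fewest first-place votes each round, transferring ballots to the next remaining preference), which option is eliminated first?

Round 1: D 157, C 70, E 592, B 73, A 480. Eliminate C.

C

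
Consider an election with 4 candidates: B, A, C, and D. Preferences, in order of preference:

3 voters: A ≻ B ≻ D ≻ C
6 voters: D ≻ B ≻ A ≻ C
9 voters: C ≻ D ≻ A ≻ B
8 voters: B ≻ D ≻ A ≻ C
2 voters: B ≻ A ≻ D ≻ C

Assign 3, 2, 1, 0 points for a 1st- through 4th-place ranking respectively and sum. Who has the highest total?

D

B: 3·2 + 6·2 + 9·0 + 8·3 + 2·3 = 48
A: 3·3 + 6·1 + 9·1 + 8·1 + 2·2 = 36
C: 3·0 + 6·0 + 9·3 + 8·0 + 2·0 = 27
D: 3·1 + 6·3 + 9·2 + 8·2 + 2·1 = 57
D has the highest Borda score (57).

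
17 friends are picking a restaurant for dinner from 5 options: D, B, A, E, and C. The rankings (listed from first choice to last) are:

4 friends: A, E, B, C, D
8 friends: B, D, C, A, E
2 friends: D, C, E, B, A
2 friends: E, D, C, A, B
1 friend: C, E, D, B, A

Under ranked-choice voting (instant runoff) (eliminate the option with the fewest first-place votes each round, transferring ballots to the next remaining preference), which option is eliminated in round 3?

A

Round 1: D 2, B 8, A 4, E 2, C 1. Eliminate C.
Round 2: D 2, B 8, A 4, E 3. Eliminate D.
Round 3: B 8, A 4, E 5. Eliminate A.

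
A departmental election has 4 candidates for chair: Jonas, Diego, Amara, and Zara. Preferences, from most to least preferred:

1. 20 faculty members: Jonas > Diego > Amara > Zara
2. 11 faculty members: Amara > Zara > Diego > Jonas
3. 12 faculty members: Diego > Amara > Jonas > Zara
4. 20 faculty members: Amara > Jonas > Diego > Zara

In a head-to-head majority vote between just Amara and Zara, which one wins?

Amara

Voters preferring Amara to Zara: 63; preferring Zara to Amara: 0.
Amara wins the head-to-head.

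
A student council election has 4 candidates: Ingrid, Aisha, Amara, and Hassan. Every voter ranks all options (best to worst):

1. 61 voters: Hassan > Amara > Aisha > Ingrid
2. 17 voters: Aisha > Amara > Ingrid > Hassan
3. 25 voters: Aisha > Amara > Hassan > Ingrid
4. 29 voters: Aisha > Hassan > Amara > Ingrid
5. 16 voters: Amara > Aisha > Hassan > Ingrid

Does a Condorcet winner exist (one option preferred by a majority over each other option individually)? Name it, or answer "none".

Checking pairwise contests:
Aisha beats Ingrid 148–0.
Amara beats Aisha 77–71.
Hassan beats Amara 90–58.
Aisha beats Hassan 87–61.
Every option loses at least one head-to-head, so there is no Condorcet winner.

none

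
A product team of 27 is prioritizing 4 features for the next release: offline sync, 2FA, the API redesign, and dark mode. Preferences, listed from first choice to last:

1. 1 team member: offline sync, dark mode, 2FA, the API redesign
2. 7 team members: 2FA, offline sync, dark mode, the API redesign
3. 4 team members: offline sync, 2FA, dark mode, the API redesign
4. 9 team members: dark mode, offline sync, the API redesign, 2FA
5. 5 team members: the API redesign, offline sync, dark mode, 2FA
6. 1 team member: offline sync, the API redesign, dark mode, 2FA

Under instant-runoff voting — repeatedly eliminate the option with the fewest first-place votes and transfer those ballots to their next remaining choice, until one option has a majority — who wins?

offline sync

Round 1: offline sync 6, 2FA 7, the API redesign 5, dark mode 9. Eliminate the API redesign.
Round 2: offline sync 11, 2FA 7, dark mode 9. Eliminate 2FA.
Round 3: offline sync 18, dark mode 9. Offline sync has a majority.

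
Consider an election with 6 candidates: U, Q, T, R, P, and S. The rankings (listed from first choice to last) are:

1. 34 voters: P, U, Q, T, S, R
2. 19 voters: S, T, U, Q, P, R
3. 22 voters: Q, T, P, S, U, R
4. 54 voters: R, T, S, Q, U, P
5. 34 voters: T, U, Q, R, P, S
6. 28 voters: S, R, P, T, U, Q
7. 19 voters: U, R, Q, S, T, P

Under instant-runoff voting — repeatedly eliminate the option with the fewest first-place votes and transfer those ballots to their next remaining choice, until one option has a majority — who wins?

T

Round 1: U 19, Q 22, T 34, R 54, P 34, S 47. Eliminate U.
Round 2: Q 22, T 34, R 73, P 34, S 47. Eliminate Q.
Round 3: T 56, R 73, P 34, S 47. Eliminate P.
Round 4: T 90, R 73, S 47. Eliminate S.
Round 5: T 109, R 101. T has a majority.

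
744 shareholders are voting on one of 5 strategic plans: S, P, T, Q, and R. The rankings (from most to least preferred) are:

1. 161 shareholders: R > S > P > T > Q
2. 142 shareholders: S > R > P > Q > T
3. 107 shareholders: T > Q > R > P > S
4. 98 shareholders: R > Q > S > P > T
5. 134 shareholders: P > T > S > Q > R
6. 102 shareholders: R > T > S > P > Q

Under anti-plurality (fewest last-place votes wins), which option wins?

P

Last-place votes: S 107, P 0, T 240, Q 263, R 134.
P is ranked last by the fewest voters, so P wins.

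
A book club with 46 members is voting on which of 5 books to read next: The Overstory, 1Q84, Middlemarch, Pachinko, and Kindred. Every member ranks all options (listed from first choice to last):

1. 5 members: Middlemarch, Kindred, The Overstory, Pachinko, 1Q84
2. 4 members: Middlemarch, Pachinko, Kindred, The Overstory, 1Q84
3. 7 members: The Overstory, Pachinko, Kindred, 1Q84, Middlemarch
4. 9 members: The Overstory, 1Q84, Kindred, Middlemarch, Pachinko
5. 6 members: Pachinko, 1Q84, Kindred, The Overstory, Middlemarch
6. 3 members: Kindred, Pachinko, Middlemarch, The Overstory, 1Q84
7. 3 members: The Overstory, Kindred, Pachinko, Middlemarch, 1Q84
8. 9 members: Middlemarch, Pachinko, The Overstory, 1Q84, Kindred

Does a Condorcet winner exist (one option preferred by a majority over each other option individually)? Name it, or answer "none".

The Overstory

The Overstory vs 1Q84: 40–6 for The Overstory.
The Overstory vs Middlemarch: 25–21 for The Overstory.
The Overstory vs Pachinko: 24–22 for The Overstory.
The Overstory vs Kindred: 28–18 for The Overstory.
The Overstory beats every other option head-to-head.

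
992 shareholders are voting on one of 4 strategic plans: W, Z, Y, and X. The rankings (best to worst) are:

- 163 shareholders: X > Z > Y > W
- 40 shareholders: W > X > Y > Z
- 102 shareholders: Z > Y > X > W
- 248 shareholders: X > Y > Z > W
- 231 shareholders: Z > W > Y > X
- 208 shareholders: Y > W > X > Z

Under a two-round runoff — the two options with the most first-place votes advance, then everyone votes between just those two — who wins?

Round 1 first-place votes: W 40, Z 333, Y 208, X 411.
X and Z advance.
Runoff: X is preferred to Z by 659 voters; Z by 333.
X wins the runoff.

X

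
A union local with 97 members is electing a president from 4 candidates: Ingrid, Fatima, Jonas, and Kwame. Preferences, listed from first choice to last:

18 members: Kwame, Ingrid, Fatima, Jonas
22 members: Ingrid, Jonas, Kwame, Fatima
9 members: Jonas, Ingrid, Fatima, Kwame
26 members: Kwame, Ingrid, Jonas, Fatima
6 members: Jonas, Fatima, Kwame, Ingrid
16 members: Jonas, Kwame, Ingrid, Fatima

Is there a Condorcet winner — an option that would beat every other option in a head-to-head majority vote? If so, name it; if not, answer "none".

Checking pairwise contests:
Kwame beats Ingrid 66–31.
Ingrid beats Fatima 91–6.
Ingrid beats Jonas 66–31.
Jonas beats Kwame 53–44.
Every option loses at least one head-to-head, so there is no Condorcet winner.

none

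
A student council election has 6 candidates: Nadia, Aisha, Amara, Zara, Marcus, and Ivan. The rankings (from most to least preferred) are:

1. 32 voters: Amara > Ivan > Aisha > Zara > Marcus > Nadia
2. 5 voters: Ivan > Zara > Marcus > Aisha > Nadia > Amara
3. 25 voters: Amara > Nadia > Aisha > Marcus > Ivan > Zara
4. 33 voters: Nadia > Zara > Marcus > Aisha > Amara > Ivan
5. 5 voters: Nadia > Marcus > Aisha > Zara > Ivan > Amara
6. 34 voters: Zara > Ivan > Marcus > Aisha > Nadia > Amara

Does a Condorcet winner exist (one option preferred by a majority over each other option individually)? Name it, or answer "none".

Zara vs Nadia: 71–63 for Zara.
Zara vs Aisha: 72–62 for Zara.
Zara vs Amara: 77–57 for Zara.
Zara vs Marcus: 104–30 for Zara.
Zara vs Ivan: 72–62 for Zara.
Zara beats every other option head-to-head.

Zara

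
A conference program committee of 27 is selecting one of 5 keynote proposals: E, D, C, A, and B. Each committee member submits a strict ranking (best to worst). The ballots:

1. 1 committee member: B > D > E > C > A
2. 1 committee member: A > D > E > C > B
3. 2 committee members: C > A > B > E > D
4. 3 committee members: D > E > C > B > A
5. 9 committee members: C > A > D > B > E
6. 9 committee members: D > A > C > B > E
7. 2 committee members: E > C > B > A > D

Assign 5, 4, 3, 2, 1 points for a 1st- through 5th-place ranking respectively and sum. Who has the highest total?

E: 1·3 + 1·3 + 2·2 + 3·4 + 9·1 + 9·1 + 2·5 = 50
D: 1·4 + 1·4 + 2·1 + 3·5 + 9·3 + 9·5 + 2·1 = 99
C: 1·2 + 1·2 + 2·5 + 3·3 + 9·5 + 9·3 + 2·4 = 103
A: 1·1 + 1·5 + 2·4 + 3·1 + 9·4 + 9·4 + 2·2 = 93
B: 1·5 + 1·1 + 2·3 + 3·2 + 9·2 + 9·2 + 2·3 = 60
C has the highest Borda score (103).

C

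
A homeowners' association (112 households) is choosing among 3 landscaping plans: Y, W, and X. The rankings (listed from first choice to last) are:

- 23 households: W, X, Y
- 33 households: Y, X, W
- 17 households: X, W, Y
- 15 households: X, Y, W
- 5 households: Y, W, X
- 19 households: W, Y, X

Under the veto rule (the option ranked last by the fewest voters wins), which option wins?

X

Last-place votes: Y 40, W 48, X 24.
X is ranked last by the fewest voters, so X wins.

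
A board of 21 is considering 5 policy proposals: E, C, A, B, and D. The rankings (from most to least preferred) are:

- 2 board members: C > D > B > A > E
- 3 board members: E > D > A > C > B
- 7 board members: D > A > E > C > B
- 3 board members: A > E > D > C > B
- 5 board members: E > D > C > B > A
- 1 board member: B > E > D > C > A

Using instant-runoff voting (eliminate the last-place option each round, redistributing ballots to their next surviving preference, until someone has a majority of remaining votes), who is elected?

Round 1: E 8, C 2, A 3, B 1, D 7. Eliminate B.
Round 2: E 9, C 2, A 3, D 7. Eliminate C.
Round 3: E 9, A 3, D 9. Eliminate A.
Round 4: E 12, D 9. E has a majority.

E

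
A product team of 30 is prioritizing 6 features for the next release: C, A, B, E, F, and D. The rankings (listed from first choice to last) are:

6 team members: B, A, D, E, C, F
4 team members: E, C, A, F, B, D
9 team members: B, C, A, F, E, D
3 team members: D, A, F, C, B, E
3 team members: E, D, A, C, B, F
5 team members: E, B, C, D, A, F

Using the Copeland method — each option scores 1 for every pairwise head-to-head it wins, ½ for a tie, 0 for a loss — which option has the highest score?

B

C: beats A, F, and D; loses to B and E → score 3.
A: beats E, F, and D; loses to C and B → score 3.
B: beats C, A, E, F, and D → score 5.
E: beats C, F, and D; loses to A and B → score 3.
F: loses to C, A, B, E, and D → score 0.
D: beats F; loses to C, A, B, and E → score 1.
B has the best pairwise record.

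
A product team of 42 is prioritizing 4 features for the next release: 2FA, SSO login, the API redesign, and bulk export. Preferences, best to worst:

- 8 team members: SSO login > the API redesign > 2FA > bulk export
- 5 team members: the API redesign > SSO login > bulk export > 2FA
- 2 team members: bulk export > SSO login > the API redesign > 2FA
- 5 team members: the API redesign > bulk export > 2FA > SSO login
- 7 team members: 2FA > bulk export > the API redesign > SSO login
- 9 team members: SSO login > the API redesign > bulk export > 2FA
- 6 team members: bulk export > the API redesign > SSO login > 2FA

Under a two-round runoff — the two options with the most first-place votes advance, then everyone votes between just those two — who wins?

the API redesign

Round 1 first-place votes: 2FA 7, SSO login 17, the API redesign 10, bulk export 8.
SSO login and the API redesign advance.
Runoff: SSO login is preferred to the API redesign by 19 voters; the API redesign by 23.
the API redesign wins the runoff.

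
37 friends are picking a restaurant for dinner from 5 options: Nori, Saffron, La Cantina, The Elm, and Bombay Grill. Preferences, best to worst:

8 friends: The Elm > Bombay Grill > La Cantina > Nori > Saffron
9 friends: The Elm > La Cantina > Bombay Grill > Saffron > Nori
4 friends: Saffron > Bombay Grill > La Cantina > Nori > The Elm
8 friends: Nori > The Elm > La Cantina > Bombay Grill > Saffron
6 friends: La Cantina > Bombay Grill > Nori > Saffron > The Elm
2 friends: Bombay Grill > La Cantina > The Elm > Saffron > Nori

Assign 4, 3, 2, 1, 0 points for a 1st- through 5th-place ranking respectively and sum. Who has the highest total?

La Cantina

Nori: 8·1 + 9·0 + 4·1 + 8·4 + 6·2 + 2·0 = 56
Saffron: 8·0 + 9·1 + 4·4 + 8·0 + 6·1 + 2·1 = 33
La Cantina: 8·2 + 9·3 + 4·2 + 8·2 + 6·4 + 2·3 = 97
The Elm: 8·4 + 9·4 + 4·0 + 8·3 + 6·0 + 2·2 = 96
Bombay Grill: 8·3 + 9·2 + 4·3 + 8·1 + 6·3 + 2·4 = 88
La Cantina has the highest Borda score (97).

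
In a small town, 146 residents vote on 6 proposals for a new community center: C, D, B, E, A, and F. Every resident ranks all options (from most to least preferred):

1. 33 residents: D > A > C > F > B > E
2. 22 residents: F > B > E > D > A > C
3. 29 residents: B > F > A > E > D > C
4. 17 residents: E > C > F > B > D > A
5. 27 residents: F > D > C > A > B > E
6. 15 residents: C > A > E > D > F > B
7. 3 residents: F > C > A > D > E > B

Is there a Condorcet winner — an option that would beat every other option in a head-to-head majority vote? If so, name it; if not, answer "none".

F vs C: 81–65 for F.
F vs D: 98–48 for F.
F vs B: 117–29 for F.
F vs E: 114–32 for F.
F vs A: 98–48 for F.
F beats every other option head-to-head.

F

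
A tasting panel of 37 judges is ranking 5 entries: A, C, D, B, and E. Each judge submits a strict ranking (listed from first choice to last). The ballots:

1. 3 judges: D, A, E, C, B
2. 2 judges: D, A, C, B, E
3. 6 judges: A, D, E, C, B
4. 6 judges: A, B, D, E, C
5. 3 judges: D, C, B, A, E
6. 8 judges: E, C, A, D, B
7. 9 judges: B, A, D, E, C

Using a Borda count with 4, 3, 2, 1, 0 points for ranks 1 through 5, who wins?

A

A: 3·3 + 2·3 + 6·4 + 6·4 + 3·1 + 8·2 + 9·3 = 109
C: 3·1 + 2·2 + 6·1 + 6·0 + 3·3 + 8·3 + 9·0 = 46
D: 3·4 + 2·4 + 6·3 + 6·2 + 3·4 + 8·1 + 9·2 = 88
B: 3·0 + 2·1 + 6·0 + 6·3 + 3·2 + 8·0 + 9·4 = 62
E: 3·2 + 2·0 + 6·2 + 6·1 + 3·0 + 8·4 + 9·1 = 65
A has the highest Borda score (109).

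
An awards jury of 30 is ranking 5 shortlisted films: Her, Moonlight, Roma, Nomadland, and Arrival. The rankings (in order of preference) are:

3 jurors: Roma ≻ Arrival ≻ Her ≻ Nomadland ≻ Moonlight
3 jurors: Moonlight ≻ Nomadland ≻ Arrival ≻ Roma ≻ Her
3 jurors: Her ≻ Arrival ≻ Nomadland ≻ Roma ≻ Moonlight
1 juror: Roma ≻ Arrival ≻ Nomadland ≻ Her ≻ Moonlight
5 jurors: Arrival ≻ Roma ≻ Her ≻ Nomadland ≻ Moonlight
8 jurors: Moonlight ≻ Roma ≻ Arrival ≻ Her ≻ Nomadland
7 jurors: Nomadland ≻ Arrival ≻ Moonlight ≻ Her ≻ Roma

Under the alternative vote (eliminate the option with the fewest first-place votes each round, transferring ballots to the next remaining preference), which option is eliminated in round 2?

Roma

Round 1: Her 3, Moonlight 11, Roma 4, Nomadland 7, Arrival 5. Eliminate Her.
Round 2: Moonlight 11, Roma 4, Nomadland 7, Arrival 8. Eliminate Roma.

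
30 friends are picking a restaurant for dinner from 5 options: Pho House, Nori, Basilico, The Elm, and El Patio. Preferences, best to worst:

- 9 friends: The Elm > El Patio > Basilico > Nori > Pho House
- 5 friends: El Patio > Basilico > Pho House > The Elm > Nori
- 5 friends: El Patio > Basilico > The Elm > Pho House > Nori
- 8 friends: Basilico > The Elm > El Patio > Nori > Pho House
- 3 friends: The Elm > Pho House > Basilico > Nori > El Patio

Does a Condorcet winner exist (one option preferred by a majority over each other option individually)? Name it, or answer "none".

Checking pairwise contests:
Nori beats Pho House 17–13.
Basilico beats Nori 30–0.
El Patio beats Basilico 19–11.
Basilico beats The Elm 18–12.
The Elm beats El Patio 20–10.
Every option loses at least one head-to-head, so there is no Condorcet winner.

none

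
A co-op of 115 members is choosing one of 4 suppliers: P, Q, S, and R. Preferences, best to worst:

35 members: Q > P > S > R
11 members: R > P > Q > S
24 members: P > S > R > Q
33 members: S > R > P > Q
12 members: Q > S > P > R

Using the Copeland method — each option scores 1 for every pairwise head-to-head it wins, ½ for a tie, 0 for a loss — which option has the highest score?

P

P: beats Q, S, and R → score 3.
Q: beats S; loses to P and R → score 1.
S: beats R; loses to P and Q → score 1.
R: beats Q; loses to P and S → score 1.
P has the best pairwise record.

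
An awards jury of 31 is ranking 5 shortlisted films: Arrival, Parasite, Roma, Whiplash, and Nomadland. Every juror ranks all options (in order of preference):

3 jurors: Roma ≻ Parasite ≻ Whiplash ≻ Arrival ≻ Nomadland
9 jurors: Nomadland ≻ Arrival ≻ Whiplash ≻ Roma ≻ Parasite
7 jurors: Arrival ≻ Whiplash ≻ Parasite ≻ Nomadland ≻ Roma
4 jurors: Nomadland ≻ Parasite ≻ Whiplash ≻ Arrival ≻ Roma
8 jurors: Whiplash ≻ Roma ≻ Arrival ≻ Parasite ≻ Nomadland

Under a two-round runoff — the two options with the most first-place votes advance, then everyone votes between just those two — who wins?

Whiplash

Round 1 first-place votes: Arrival 7, Parasite 0, Roma 3, Whiplash 8, Nomadland 13.
Nomadland and Whiplash advance.
Runoff: Nomadland is preferred to Whiplash by 13 voters; Whiplash by 18.
Whiplash wins the runoff.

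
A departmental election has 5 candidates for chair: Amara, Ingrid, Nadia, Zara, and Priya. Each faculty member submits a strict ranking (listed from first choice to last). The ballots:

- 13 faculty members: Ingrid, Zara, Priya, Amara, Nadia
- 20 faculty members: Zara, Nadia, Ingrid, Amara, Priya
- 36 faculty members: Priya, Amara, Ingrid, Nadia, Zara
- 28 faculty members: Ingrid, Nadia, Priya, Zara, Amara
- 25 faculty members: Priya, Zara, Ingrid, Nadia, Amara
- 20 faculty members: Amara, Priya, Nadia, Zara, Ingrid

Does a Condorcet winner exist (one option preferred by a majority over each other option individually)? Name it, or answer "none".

Priya vs Amara: 102–40 for Priya.
Priya vs Ingrid: 81–61 for Priya.
Priya vs Nadia: 94–48 for Priya.
Priya vs Zara: 109–33 for Priya.
Priya beats every other option head-to-head.

Priya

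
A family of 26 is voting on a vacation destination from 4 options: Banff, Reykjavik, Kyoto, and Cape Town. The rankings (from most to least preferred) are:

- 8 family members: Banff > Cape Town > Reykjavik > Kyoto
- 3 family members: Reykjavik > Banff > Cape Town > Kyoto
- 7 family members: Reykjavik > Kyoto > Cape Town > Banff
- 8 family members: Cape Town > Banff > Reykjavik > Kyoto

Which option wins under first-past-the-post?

First-place votes: Banff 8, Reykjavik 10, Kyoto 0, Cape Town 8.
Reykjavik has the most first-place votes.

Reykjavik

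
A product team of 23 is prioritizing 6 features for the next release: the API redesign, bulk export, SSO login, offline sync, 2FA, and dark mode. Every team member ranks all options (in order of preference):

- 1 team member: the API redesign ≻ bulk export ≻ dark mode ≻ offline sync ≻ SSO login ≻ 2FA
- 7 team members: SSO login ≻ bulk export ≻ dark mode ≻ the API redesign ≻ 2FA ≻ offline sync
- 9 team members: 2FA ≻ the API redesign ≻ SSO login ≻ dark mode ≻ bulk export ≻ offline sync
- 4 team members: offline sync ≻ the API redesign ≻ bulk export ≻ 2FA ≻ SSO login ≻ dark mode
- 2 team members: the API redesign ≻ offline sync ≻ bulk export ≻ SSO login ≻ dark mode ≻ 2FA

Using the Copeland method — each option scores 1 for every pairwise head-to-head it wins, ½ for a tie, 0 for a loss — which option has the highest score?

the API redesign: beats bulk export, SSO login, offline sync, 2FA, and dark mode → score 5.
bulk export: beats offline sync, 2FA, and dark mode; loses to the API redesign and SSO login → score 3.
SSO login: beats bulk export, offline sync, and dark mode; loses to the API redesign and 2FA → score 3.
offline sync: loses to the API redesign, bulk export, SSO login, 2FA, and dark mode → score 0.
2FA: beats SSO login, offline sync, and dark mode; loses to the API redesign and bulk export → score 3.
dark mode: beats offline sync; loses to the API redesign, bulk export, SSO login, and 2FA → score 1.
the API redesign has the best pairwise record.

the API redesign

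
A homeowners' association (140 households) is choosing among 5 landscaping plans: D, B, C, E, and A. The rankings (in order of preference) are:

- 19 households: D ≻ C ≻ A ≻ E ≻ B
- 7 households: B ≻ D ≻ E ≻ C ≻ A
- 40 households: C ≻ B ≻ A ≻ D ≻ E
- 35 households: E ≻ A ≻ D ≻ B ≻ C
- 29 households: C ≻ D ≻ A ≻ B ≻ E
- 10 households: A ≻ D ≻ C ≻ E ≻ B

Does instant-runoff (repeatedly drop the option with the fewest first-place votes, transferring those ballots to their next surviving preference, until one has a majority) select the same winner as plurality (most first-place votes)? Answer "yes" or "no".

no

Instant-runoff — R1 D 19, B 7, C 69, E 35, A 10 (B out); R2 D 26, C 69, E 35, A 10 (A out); R3 D 36, C 69, E 35 (E out); R4 D 71, C 69 (D winner). Winner: D.
Plurality — first-place votes: D 19, B 7, C 69, E 35, A 10. Winner: C.
The two methods disagree.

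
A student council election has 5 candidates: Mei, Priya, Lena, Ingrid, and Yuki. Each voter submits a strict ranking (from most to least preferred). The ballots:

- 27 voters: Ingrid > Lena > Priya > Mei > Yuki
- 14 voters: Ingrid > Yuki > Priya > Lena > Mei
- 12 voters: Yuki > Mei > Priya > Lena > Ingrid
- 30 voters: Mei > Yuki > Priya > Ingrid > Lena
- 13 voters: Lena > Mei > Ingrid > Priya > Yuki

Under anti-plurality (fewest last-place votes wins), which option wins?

Priya

Last-place votes: Mei 14, Priya 0, Lena 30, Ingrid 12, Yuki 40.
Priya is ranked last by the fewest voters, so Priya wins.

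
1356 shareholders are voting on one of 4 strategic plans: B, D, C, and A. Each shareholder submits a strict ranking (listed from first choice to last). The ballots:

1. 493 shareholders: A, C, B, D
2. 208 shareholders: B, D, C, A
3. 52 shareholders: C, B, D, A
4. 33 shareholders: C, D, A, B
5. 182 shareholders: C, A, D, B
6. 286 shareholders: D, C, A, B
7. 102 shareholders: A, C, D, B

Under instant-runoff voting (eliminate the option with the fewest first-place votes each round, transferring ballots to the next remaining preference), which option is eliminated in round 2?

C

Round 1: B 208, D 286, C 267, A 595. Eliminate B.
Round 2: D 494, C 267, A 595. Eliminate C.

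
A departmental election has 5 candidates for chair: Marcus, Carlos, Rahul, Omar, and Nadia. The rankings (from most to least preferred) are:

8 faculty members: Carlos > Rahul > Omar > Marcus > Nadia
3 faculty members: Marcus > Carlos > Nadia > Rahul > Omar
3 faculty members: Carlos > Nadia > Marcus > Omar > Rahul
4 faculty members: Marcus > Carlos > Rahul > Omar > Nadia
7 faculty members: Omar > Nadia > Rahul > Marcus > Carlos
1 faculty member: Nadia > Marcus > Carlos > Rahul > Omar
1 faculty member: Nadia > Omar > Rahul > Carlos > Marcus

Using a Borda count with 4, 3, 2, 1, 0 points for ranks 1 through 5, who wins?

Carlos

Marcus: 8·1 + 3·4 + 3·2 + 4·4 + 7·1 + 1·3 + 1·0 = 52
Carlos: 8·4 + 3·3 + 3·4 + 4·3 + 7·0 + 1·2 + 1·1 = 68
Rahul: 8·3 + 3·1 + 3·0 + 4·2 + 7·2 + 1·1 + 1·2 = 52
Omar: 8·2 + 3·0 + 3·1 + 4·1 + 7·4 + 1·0 + 1·3 = 54
Nadia: 8·0 + 3·2 + 3·3 + 4·0 + 7·3 + 1·4 + 1·4 = 44
Carlos has the highest Borda score (68).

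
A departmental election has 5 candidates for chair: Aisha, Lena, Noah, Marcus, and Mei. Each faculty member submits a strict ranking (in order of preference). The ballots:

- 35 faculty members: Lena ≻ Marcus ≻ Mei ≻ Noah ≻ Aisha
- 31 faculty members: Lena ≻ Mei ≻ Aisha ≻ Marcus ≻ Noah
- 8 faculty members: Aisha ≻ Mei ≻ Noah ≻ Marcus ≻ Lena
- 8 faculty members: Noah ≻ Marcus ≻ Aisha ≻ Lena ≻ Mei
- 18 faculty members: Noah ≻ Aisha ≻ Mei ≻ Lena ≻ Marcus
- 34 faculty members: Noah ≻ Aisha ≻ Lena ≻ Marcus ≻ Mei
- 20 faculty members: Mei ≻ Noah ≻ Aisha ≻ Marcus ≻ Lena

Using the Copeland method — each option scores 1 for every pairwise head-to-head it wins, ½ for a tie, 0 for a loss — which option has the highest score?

Aisha: beats Lena and Marcus; loses to Noah and Mei → score 2.
Lena: beats Marcus and Mei; loses to Aisha and Noah → score 2.
Noah: beats Aisha, Lena, and Marcus; loses to Mei → score 3.
Marcus: ties Mei; loses to Aisha, Lena, and Noah → score 0.5.
Mei: beats Aisha and Noah; ties Marcus; loses to Lena → score 2.5.
Noah has the best pairwise record.

Noah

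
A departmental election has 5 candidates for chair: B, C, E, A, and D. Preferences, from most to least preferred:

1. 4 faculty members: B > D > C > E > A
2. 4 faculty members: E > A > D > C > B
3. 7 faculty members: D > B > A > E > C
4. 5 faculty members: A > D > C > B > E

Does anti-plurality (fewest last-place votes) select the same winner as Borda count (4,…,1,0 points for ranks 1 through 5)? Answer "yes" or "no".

yes

Anti-plurality — last-place votes: B 4, C 7, E 5, A 4, D 0. Winner: D.
Borda — scores: B 42, C 22, E 27, A 46, D 63. Winner: D.
The two methods agree.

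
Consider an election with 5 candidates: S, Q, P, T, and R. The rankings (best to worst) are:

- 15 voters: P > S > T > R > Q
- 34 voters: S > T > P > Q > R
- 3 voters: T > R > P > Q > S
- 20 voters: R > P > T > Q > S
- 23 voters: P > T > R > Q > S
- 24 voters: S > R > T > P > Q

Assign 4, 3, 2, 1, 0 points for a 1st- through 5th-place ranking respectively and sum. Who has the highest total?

S: 15·3 + 34·4 + 3·0 + 20·0 + 23·0 + 24·4 = 277
Q: 15·0 + 34·1 + 3·1 + 20·1 + 23·1 + 24·0 = 80
P: 15·4 + 34·2 + 3·2 + 20·3 + 23·4 + 24·1 = 310
T: 15·2 + 34·3 + 3·4 + 20·2 + 23·3 + 24·2 = 301
R: 15·1 + 34·0 + 3·3 + 20·4 + 23·2 + 24·3 = 222
P has the highest Borda score (310).

P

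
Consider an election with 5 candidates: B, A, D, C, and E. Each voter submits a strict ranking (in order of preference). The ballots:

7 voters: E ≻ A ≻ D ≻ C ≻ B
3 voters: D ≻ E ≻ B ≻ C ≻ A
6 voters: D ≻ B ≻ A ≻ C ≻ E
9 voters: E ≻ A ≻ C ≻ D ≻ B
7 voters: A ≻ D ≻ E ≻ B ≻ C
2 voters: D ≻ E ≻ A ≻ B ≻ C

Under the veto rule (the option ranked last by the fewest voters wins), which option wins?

D

Last-place votes: B 16, A 3, D 0, C 9, E 6.
D is ranked last by the fewest voters, so D wins.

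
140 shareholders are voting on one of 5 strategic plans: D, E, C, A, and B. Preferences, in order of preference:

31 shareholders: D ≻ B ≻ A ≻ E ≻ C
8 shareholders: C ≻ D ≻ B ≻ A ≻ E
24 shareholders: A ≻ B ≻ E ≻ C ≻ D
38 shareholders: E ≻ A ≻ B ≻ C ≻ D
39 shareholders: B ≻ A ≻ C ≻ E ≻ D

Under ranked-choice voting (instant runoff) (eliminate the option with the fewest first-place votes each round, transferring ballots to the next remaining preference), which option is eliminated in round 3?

Round 1: D 31, E 38, C 8, A 24, B 39. Eliminate C.
Round 2: D 39, E 38, A 24, B 39. Eliminate A.
Round 3: D 39, E 38, B 63. Eliminate E.

E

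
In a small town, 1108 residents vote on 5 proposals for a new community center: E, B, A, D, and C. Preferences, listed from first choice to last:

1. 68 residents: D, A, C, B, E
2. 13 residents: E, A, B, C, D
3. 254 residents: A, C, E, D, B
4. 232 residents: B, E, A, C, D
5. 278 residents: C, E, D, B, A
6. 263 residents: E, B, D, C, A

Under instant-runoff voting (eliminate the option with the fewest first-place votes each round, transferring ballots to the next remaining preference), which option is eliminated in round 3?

Round 1: E 276, B 232, A 254, D 68, C 278. Eliminate D.
Round 2: E 276, B 232, A 322, C 278. Eliminate B.
Round 3: E 508, A 322, C 278. Eliminate C.

C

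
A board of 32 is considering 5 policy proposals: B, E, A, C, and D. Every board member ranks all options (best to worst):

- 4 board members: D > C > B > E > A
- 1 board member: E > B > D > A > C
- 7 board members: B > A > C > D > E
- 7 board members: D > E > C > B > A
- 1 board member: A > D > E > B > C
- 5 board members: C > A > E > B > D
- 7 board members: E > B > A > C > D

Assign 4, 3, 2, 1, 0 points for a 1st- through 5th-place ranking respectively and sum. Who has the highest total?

B: 4·2 + 1·3 + 7·4 + 7·1 + 1·1 + 5·1 + 7·3 = 73
E: 4·1 + 1·4 + 7·0 + 7·3 + 1·2 + 5·2 + 7·4 = 69
A: 4·0 + 1·1 + 7·3 + 7·0 + 1·4 + 5·3 + 7·2 = 55
C: 4·3 + 1·0 + 7·2 + 7·2 + 1·0 + 5·4 + 7·1 = 67
D: 4·4 + 1·2 + 7·1 + 7·4 + 1·3 + 5·0 + 7·0 = 56
B has the highest Borda score (73).

B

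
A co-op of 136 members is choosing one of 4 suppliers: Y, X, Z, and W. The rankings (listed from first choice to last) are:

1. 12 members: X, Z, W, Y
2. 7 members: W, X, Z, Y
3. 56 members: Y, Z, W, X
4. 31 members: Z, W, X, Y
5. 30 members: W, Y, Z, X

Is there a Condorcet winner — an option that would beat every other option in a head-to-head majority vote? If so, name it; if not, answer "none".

Checking pairwise contests:
W beats Y 80–56.
Y beats X 86–50.
Y beats Z 86–50.
Z beats W 99–37.
Every option loses at least one head-to-head, so there is no Condorcet winner.

none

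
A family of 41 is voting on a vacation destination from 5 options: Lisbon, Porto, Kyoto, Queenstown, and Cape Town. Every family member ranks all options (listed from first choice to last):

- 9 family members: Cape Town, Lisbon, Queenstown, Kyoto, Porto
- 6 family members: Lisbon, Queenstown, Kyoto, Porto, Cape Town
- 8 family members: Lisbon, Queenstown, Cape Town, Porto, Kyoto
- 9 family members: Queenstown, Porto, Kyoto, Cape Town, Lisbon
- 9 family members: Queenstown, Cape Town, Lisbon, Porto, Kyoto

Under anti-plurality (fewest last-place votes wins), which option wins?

Queenstown

Last-place votes: Lisbon 9, Porto 9, Kyoto 17, Queenstown 0, Cape Town 6.
Queenstown is ranked last by the fewest voters, so Queenstown wins.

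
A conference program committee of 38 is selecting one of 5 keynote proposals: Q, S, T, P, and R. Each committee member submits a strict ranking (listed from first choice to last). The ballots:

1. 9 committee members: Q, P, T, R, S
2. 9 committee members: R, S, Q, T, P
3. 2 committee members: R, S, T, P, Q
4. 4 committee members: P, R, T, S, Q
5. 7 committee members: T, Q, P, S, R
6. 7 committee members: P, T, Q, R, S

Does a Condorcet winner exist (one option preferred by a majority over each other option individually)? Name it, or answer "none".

none

Checking pairwise contests:
T beats Q 20–18.
Q beats S 23–15.
P beats T 20–18.
Q beats P 25–13.
Q beats R 23–15.
Every option loses at least one head-to-head, so there is no Condorcet winner.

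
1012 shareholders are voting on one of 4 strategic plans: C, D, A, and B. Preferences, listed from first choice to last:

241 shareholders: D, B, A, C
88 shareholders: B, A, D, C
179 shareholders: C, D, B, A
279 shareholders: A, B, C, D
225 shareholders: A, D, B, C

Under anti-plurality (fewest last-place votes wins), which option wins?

Last-place votes: C 554, D 279, A 179, B 0.
B is ranked last by the fewest voters, so B wins.

B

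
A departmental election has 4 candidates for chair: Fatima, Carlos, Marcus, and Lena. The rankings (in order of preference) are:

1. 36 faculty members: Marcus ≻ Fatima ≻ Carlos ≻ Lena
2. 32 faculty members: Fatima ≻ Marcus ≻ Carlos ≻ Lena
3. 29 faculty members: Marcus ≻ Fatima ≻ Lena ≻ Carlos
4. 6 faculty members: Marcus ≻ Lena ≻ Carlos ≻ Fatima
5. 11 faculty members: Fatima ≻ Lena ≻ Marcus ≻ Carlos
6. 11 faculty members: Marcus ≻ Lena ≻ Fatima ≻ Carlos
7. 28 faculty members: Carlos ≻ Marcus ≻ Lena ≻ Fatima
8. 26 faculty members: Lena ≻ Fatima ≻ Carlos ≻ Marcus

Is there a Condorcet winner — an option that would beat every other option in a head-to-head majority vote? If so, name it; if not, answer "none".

Marcus

Marcus vs Fatima: 110–69 for Marcus.
Marcus vs Carlos: 125–54 for Marcus.
Marcus vs Lena: 142–37 for Marcus.
Marcus beats every other option head-to-head.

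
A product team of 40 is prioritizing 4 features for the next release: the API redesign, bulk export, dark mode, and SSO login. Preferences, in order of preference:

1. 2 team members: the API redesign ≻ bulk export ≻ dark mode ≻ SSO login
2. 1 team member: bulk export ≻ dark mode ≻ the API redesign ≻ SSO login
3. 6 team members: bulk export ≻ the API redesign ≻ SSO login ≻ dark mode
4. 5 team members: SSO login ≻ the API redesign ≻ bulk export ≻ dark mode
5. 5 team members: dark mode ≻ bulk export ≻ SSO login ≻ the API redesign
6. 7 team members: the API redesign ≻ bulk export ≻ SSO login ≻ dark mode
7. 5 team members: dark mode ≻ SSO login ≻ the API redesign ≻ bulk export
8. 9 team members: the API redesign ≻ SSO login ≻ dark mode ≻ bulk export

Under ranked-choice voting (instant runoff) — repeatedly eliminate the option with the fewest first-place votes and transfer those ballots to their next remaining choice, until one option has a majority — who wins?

the API redesign

Round 1: the API redesign 18, bulk export 7, dark mode 10, SSO login 5. Eliminate SSO login.
Round 2: the API redesign 23, bulk export 7, dark mode 10. The API redesign has a majority.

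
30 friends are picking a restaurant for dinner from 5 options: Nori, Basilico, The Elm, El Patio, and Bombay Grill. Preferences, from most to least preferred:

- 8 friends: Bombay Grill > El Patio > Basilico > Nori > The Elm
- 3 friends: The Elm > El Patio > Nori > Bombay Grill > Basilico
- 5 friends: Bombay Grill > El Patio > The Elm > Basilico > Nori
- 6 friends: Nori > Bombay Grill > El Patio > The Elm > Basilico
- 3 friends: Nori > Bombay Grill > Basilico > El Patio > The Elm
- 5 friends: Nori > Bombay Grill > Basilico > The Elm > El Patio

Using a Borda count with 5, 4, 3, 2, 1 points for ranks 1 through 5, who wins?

Bombay Grill

Nori: 8·2 + 3·3 + 5·1 + 6·5 + 3·5 + 5·5 = 100
Basilico: 8·3 + 3·1 + 5·2 + 6·1 + 3·3 + 5·3 = 67
The Elm: 8·1 + 3·5 + 5·3 + 6·2 + 3·1 + 5·2 = 63
El Patio: 8·4 + 3·4 + 5·4 + 6·3 + 3·2 + 5·1 = 93
Bombay Grill: 8·5 + 3·2 + 5·5 + 6·4 + 3·4 + 5·4 = 127
Bombay Grill has the highest Borda score (127).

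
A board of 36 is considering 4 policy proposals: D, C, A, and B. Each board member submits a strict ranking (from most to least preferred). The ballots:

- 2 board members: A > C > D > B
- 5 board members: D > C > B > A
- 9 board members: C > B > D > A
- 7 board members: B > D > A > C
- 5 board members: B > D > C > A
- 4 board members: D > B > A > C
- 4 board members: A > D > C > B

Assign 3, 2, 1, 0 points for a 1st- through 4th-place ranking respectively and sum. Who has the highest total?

D: 2·1 + 5·3 + 9·1 + 7·2 + 5·2 + 4·3 + 4·2 = 70
C: 2·2 + 5·2 + 9·3 + 7·0 + 5·1 + 4·0 + 4·1 = 50
A: 2·3 + 5·0 + 9·0 + 7·1 + 5·0 + 4·1 + 4·3 = 29
B: 2·0 + 5·1 + 9·2 + 7·3 + 5·3 + 4·2 + 4·0 = 67
D has the highest Borda score (70).

D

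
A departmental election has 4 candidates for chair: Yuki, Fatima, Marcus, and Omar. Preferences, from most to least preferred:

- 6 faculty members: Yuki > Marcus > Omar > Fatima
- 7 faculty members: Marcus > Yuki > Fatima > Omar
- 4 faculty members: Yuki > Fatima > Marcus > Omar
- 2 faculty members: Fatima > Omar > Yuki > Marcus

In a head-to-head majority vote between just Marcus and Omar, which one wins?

Voters preferring Marcus to Omar: 17; preferring Omar to Marcus: 2.
Marcus wins the head-to-head.

Marcus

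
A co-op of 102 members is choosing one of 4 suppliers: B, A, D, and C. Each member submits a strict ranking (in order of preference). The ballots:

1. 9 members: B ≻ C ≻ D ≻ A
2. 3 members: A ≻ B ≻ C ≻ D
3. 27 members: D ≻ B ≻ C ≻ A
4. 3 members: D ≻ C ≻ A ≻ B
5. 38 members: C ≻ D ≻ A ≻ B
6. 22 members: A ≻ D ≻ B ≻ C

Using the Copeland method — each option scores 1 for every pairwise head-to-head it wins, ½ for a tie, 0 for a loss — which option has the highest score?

D

B: beats C; loses to A and D → score 1.
A: beats B; loses to D and C → score 1.
D: beats B, A, and C → score 3.
C: beats A; loses to B and D → score 1.
D has the best pairwise record.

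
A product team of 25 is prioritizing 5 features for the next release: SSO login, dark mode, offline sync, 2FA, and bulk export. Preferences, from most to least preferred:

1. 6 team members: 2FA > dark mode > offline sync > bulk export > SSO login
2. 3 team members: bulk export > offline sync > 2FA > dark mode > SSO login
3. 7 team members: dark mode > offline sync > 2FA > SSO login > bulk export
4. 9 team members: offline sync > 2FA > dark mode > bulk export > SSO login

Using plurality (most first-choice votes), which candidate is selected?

offline sync

First-place votes: SSO login 0, dark mode 7, offline sync 9, 2FA 6, bulk export 3.
offline sync has the most first-place votes.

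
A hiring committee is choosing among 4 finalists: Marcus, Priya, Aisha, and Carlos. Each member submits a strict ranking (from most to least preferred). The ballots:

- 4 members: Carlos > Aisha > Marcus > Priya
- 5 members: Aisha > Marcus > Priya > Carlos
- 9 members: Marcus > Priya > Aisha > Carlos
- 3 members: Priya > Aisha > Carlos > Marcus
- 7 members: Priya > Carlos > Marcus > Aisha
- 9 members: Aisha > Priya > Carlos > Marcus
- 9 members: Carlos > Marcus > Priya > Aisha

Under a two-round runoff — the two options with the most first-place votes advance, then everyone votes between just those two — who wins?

Aisha

Round 1 first-place votes: Marcus 9, Priya 10, Aisha 14, Carlos 13.
Aisha and Carlos advance.
Runoff: Aisha is preferred to Carlos by 26 voters; Carlos by 20.
Aisha wins the runoff.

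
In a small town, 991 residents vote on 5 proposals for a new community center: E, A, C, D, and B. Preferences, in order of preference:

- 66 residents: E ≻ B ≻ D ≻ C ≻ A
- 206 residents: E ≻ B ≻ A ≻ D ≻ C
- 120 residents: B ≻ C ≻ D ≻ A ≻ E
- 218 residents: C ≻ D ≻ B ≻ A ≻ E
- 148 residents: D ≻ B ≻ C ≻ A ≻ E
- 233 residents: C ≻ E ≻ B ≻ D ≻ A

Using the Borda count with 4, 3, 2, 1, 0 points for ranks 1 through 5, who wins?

E: 66·4 + 206·4 + 120·0 + 218·0 + 148·0 + 233·3 = 1787
A: 66·0 + 206·2 + 120·1 + 218·1 + 148·1 + 233·0 = 898
C: 66·1 + 206·0 + 120·3 + 218·4 + 148·2 + 233·4 = 2526
D: 66·2 + 206·1 + 120·2 + 218·3 + 148·4 + 233·1 = 2057
B: 66·3 + 206·3 + 120·4 + 218·2 + 148·3 + 233·2 = 2642
B has the highest Borda score (2642).

B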